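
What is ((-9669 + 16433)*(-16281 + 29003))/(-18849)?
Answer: -86051608/18849 ≈ -4565.3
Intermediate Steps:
((-9669 + 16433)*(-16281 + 29003))/(-18849) = (6764*12722)*(-1/18849) = 86051608*(-1/18849) = -86051608/18849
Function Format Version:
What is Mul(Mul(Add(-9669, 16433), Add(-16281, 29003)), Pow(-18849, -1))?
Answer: Rational(-86051608, 18849) ≈ -4565.3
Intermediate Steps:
Mul(Mul(Add(-9669, 16433), Add(-16281, 29003)), Pow(-18849, -1)) = Mul(Mul(6764, 12722), Rational(-1, 18849)) = Mul(86051608, Rational(-1, 18849)) = Rational(-86051608, 18849)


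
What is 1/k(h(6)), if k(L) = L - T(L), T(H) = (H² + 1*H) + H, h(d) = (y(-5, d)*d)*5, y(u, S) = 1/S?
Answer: -1/30 ≈ -0.033333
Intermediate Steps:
h(d) = 5 (h(d) = (d/d)*5 = 1*5 = 5)
T(H) = H² + 2*H (T(H) = (H² + H) + H = (H + H²) + H = H² + 2*H)
k(L) = L - L*(2 + L)
1/k(h(6)) = 1/(5*(-1 - 1*5)) = 1/(5*(-1 - 5)) = 1/(5*(-6)) = 1/(-30) = -1/30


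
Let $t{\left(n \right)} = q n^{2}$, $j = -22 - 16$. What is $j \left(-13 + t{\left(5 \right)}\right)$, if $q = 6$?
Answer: $-5206$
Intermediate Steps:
$j = -38$ ($j = -22 - 16 = -38$)
$t{\left(n \right)} = 6 n^{2}$
$j \left(-13 + t{\left(5 \right)}\right) = - 38 \left(-13 + 6 \cdot 5^{2}\right) = - 38 \left(-13 + 6 \cdot 25\right) = - 38 \left(-13 + 150\right) = \left(-38\right) 137 = -5206$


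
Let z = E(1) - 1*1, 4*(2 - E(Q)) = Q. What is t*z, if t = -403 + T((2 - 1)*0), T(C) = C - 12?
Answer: -1245/4 ≈ -311.25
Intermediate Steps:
E(Q) = 2 - Q/4
T(C) = -12 + C
z = ¾ (z = (2 - ¼*1) - 1*1 = (2 - ¼) - 1 = 7/4 - 1 = ¾ ≈ 0.75000)
t = -415 (t = -403 + (-12 + (2 - 1)*0) = -403 + (-12 + 1*0) = -403 + (-12 + 0) = -403 - 12 = -415)
t*z = -415*¾ = -1245/4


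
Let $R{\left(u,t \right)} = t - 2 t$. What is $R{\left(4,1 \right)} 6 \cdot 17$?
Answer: $-102$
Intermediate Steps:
$R{\left(u,t \right)} = - t$
$R{\left(4,1 \right)} 6 \cdot 17 = \left(-1\right) 1 \cdot 6 \cdot 17 = \left(-1\right) 6 \cdot 17 = \left(-6\right) 17 = -102$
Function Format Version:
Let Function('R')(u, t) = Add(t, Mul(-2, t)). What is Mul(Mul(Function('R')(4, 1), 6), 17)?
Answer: -102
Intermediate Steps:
Function('R')(u, t) = Mul(-1, t)
Mul(Mul(Function('R')(4, 1), 6), 17) = Mul(Mul(Mul(-1, 1), 6), 17) = Mul(Mul(-1, 6), 17) = Mul(-6, 17) = -102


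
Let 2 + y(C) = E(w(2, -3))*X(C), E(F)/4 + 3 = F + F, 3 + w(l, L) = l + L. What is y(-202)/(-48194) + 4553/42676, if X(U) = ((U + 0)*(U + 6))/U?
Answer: -74262595/1028363572 ≈ -0.072214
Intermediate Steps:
w(l, L) = -3 + L + l (w(l, L) = -3 + (l + L) = -3 + (L + l) = -3 + L + l)
E(F) = -12 + 8*F (E(F) = -12 + 4*(F + F) = -12 + 4*(2*F) = -12 + 8*F)
X(U) = 6 + U (X(U) = (U*(6 + U))/U = 6 + U)
y(C) = -266 - 44*C (y(C) = -2 + (-12 + 8*(-3 - 3 + 2))*(6 + C) = -2 + (-12 + 8*(-4))*(6 + C) = -2 + (-12 - 32)*(6 + C) = -2 - 44*(6 + C) = -2 + (-264 - 44*C) = -266 - 44*C)
y(-202)/(-48194) + 4553/42676 = (-266 - 44*(-202))/(-48194) + 4553/42676 = (-266 + 8888)*(-1/48194) + 4553*(1/42676) = 8622*(-1/48194) + 4553/42676 = -4311/24097 + 4553/42676 = -74262595/1028363572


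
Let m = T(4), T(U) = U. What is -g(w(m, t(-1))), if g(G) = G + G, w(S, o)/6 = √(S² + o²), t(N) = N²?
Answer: -12*√17 ≈ -49.477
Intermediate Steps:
m = 4
w(S, o) = 6*√(S² + o²)
g(G) = 2*G
-g(w(m, t(-1))) = -2*6*√(4² + ((-1)²)²) = -2*6*√(16 + 1²) = -2*6*√(16 + 1) = -2*6*√17 = -12*√17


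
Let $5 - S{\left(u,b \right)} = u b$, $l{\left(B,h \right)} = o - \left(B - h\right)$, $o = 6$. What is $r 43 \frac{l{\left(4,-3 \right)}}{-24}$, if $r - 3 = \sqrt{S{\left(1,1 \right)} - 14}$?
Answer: $\frac{43}{8} + \frac{43 i \sqrt{10}}{24} \approx 5.375 + 5.6657 i$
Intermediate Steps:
$l{\left(B,h \right)} = 6 + h - B$ ($l{\left(B,h \right)} = 6 - \left(B - h\right) = 6 + h - B$)
$S{\left(u,b \right)} = 5 - b u$ ($S{\left(u,b \right)} = 5 - u b = 5 - b u$)
$r = 3 + i \sqrt{10}$ ($r = 3 + \sqrt{\left(5 - 1 \cdot 1\right) - 14} = 3 + \sqrt{\left(5 - 1\right) - 14} = 3 + \sqrt{4 - 14} = 3 + \sqrt{-10} = 3 + i \sqrt{10} \approx 3.0 + 3.1623 i$)
$r 43 \frac{l{\left(4,-3 \right)}}{-24} = \left(3 + i \sqrt{10}\right) 43 \frac{6 - 3 - 4}{-24} = \left(129 + 43 i \sqrt{10}\right) \left(6 - 3 - 4\right) \left(- \frac{1}{24}\right) = \left(129 + 43 i \sqrt{10}\right) \left(\left(-1\right) \left(- \frac{1}{24}\right)\right) = \left(129 + 43 i \sqrt{10}\right) \frac{1}{24} = \frac{43}{8} + \frac{43 i \sqrt{10}}{24}$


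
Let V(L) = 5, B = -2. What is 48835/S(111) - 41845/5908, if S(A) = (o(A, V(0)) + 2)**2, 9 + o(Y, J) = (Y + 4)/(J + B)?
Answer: 278364025/6525386 ≈ 42.659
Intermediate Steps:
o(Y, J) = -9 + (4 + Y)/(-2 + J) (o(Y, J) = -9 + (Y + 4)/(J - 2) = -9 + (4 + Y)/(-2 + J))
S(A) = (-17/3 + A/3)**2 (S(A) = ((22 + A - 9*5)/(-2 + 5) + 2)**2 = ((22 + A - 45)/3 + 2)**2 = ((-23 + A)/3 + 2)**2 = ((-23/3 + A/3) + 2)**2 = (-17/3 + A/3)**2)
48835/S(111) - 41845/5908 = 48835/(((-17 + 111)**2/9)) - 41845/5908 = 48835/(((1/9)*94**2)) - 41845*1/5908 = 48835/(((1/9)*8836)) - 41845/5908 = 48835/(8836/9) - 41845/5908 = 48835*(9/8836) - 41845/5908 = 439515/8836 - 41845/5908 = 278364025/6525386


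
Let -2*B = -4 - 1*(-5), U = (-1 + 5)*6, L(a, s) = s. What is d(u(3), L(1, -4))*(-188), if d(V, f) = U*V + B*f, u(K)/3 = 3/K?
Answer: -13912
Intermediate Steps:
U = 24 (U = 4*6 = 24)
u(K) = 9/K (u(K) = 3*(3/K) = 9/K)
B = -1/2 (B = -(-4 - 1*(-5))/2 = -(-4 + 5)/2 = -1/2*1 = -1/2 ≈ -0.50000)
d(V, f) = 24*V - f/2
d(u(3), L(1, -4))*(-188) = (24*(9/3) - 1/2*(-4))*(-188) = (24*(9*(1/3)) + 2)*(-188) = (24*3 + 2)*(-188) = (72 + 2)*(-188) = 74*(-188) = -13912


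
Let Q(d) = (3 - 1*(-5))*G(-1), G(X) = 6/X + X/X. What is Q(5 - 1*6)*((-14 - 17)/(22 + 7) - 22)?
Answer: 26760/29 ≈ 922.76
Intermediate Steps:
G(X) = 1 + 6/X (G(X) = 6/X + 1 = 1 + 6/X)
Q(d) = -40 (Q(d) = (3 - 1*(-5))*((6 - 1)/(-1)) = (3 + 5)*(-1*5) = 8*(-5) = -40)
Q(5 - 1*6)*((-14 - 17)/(22 + 7) - 22) = -40*((-14 - 17)/(22 + 7) - 22) = -40*(-31/29 - 22) = -40*(-669/29) = 26760/29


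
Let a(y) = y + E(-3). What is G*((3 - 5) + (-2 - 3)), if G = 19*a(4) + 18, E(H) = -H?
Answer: -1057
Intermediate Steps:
a(y) = 3 + y (a(y) = y - 1*(-3) = y + 3 = 3 + y)
G = 151 (G = 19*(3 + 4) + 18 = 19*7 + 18 = 133 + 18 = 151)
G*((3 - 5) + (-2 - 3)) = 151*((3 - 5) + (-2 - 3)) = 151*(-2 - 5) = 151*(-7) = -1057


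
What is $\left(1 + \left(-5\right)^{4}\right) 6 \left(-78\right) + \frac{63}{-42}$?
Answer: $- \frac{585939}{2} \approx -2.9297 \cdot 10^{5}$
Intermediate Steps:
$\left(1 + \left(-5\right)^{4}\right) 6 \left(-78\right) + \frac{63}{-42} = \left(1 + 625\right) 6 \left(-78\right) + 63 \left(- \frac{1}{42}\right) = 626 \cdot 6 \left(-78\right) - \frac{3}{2} = 3756 \left(-78\right) - \frac{3}{2} = -292968 - \frac{3}{2} = - \frac{585939}{2}$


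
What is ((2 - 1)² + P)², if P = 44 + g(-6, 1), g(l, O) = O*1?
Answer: 2116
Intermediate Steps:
g(l, O) = O
P = 45 (P = 44 + 1 = 45)
((2 - 1)² + P)² = ((2 - 1)² + 45)² = (1² + 45)² = (1 + 45)² = 46² = 2116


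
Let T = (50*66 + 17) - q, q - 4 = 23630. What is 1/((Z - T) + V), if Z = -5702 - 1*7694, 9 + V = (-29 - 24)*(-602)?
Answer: 1/38818 ≈ 2.5761e-5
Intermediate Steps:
q = 23634 (q = 4 + 23630 = 23634)
V = 31897 (V = -9 + (-29 - 24)*(-602) = -9 - 53*(-602) = -9 + 31906 = 31897)
Z = -13396 (Z = -5702 - 7694 = -13396)
T = -20317 (T = (50*66 + 17) - 1*23634 = (3300 + 17) - 23634 = 3317 - 23634 = -20317)
1/((Z - T) + V) = 1/((-13396 - 1*(-20317)) + 31897) = 1/((-13396 + 20317) + 31897) = 1/(6921 + 31897) = 1/38818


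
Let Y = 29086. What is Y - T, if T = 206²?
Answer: -13350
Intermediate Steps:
T = 42436
Y - T = 29086 - 1*42436 = 29086 - 42436 = -13350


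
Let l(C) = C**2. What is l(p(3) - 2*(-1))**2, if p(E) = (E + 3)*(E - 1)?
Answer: 38416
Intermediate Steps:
p(E) = (-1 + E)*(3 + E) (p(E) = (3 + E)*(-1 + E) = (-1 + E)*(3 + E))
l(p(3) - 2*(-1))**2 = (((-3 + 3**2 + 2*3) - 2*(-1))**2)**2 = (((-3 + 9 + 6) + 2)**2)**2 = ((12 + 2)**2)**2 = (14**2)**2 = 196**2 = 38416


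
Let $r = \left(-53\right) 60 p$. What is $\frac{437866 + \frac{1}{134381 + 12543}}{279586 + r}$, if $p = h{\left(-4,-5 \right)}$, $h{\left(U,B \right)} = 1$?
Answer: $\frac{64333024185}{40610675144} \approx 1.5841$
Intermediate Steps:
$p = 1$
$r = -3180$ ($r = \left(-53\right) 60 \cdot 1 = \left(-3180\right) 1 = -3180$)
$\frac{437866 + \frac{1}{134381 + 12543}}{279586 + r} = \frac{437866 + \frac{1}{134381 + 12543}}{279586 - 3180} = \frac{437866 + \frac{1}{146924}}{276406} = \left(437866 + \frac{1}{146924}\right) \frac{1}{276406} = \frac{64333024185}{146924} \cdot \frac{1}{276406} = \frac{64333024185}{40610675144}$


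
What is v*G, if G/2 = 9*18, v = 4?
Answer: 1296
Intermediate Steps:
G = 324 (G = 2*(9*18) = 2*162 = 324)
v*G = 4*324 = 1296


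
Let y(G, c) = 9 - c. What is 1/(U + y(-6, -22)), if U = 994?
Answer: 1/1025 ≈ 0.00097561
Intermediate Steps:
1/(U + y(-6, -22)) = 1/(994 + (9 - 1*(-22))) = 1/(994 + (9 + 22)) = 1/(994 + 31) = 1/1025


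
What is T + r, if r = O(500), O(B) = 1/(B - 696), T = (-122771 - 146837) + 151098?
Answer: -23227961/196 ≈ -1.1851e+5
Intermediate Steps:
T = -118510 (T = -269608 + 151098 = -118510)
O(B) = 1/(-696 + B)
r = -1/196 (r = 1/(-696 + 500) = 1/(-196) = -1/196 ≈ -0.0051020)
T + r = -118510 - 1/196 = -23227961/196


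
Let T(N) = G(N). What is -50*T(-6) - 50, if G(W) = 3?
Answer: -200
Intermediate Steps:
T(N) = 3
-50*T(-6) - 50 = -50*3 - 50 = -150 - 50 = -200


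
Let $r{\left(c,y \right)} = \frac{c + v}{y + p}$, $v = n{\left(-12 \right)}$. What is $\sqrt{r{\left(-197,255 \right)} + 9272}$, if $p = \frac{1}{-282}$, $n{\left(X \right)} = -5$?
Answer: $\frac{2 \sqrt{11985132067289}}{71909} \approx 96.287$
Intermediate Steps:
$v = -5$
$p = - \frac{1}{282} \approx -0.0035461$
$r{\left(c,y \right)} = \frac{-5 + c}{- \frac{1}{282} + y}$ ($r{\left(c,y \right)} = \frac{c - 5}{y - \frac{1}{282}} = \frac{-5 + c}{- \frac{1}{282} + y}$)
$\sqrt{r{\left(-197,255 \right)} + 9272} = \sqrt{\frac{282 \left(-5 - 197\right)}{-1 + 282 \cdot 255} + 9272} = \sqrt{282 \frac{1}{-1 + 71910} \left(-202\right) + 9272} = \sqrt{282 \cdot \frac{1}{71909} \left(-202\right) + 9272} = \sqrt{- \frac{56964}{71909} + 9272} = \sqrt{\frac{666683284}{71909}} = \frac{2 \sqrt{11985132067289}}{71909}$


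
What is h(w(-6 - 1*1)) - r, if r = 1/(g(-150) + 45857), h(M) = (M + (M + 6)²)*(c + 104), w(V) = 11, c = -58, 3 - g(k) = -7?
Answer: 632964599/45867 ≈ 13800.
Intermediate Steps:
g(k) = 10 (g(k) = 3 - 1*(-7) = 3 + 7 = 10)
h(M) = 46*M + 46*(6 + M)² (h(M) = (M + (M + 6)²)*(-58 + 104) = (M + (6 + M)²)*46 = 46*M + 46*(6 + M)²)
r = 1/45867 (r = 1/(10 + 45857) = 1/45867 ≈ 2.1802e-5)
h(w(-6 - 1*1)) - r = (46*11 + 46*(6 + 11)²) - 1*1/45867 = (506 + 46*17²) - 1/45867 = (506 + 46*289) - 1/45867 = (506 + 13294) - 1/45867 = 13800 - 1/45867 = 632964599/45867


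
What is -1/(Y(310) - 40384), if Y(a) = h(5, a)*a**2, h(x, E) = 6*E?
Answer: -1/178705616 ≈ -5.5958e-9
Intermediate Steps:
Y(a) = 6*a**3 (Y(a) = (6*a)*a**2 = 6*a**3)
-1/(Y(310) - 40384) = -1/(6*310**3 - 40384) = -1/(6*29791000 - 40384) = -1/(178746000 - 40384) = -1/178705616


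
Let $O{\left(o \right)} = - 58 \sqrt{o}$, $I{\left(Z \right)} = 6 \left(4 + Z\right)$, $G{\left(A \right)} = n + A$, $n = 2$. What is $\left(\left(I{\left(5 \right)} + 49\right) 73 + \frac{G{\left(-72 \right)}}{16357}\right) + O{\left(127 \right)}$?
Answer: $\frac{122988213}{16357} - 58 \sqrt{127} \approx 6865.4$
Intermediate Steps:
$G{\left(A \right)} = 2 + A$
$I{\left(Z \right)} = 24 + 6 Z$
$\left(\left(I{\left(5 \right)} + 49\right) 73 + \frac{G{\left(-72 \right)}}{16357}\right) + O{\left(127 \right)} = \left(\left(\left(24 + 6 \cdot 5\right) + 49\right) 73 + \frac{2 - 72}{16357}\right) - 58 \sqrt{127} = \left(\left(\left(24 + 30\right) + 49\right) 73 - \frac{70}{16357}\right) - 58 \sqrt{127} = \left(\left(54 + 49\right) 73 - \frac{70}{16357}\right) - 58 \sqrt{127} = \left(103 \cdot 73 - \frac{70}{16357}\right) - 58 \sqrt{127} = \left(7519 - \frac{70}{16357}\right) - 58 \sqrt{127} = \frac{122988213}{16357} - 58 \sqrt{127}$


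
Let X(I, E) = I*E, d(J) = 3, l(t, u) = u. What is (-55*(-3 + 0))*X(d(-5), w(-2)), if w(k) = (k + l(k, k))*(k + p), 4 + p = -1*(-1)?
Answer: 9900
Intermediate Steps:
p = -3 (p = -4 - 1*(-1) = -4 + 1 = -3)
w(k) = 2*k*(-3 + k) (w(k) = (k + k)*(k - 3) = (2*k)*(-3 + k) = 2*k*(-3 + k))
X(I, E) = E*I
(-55*(-3 + 0))*X(d(-5), w(-2)) = (-55*(-3 + 0))*((2*(-2)*(-3 - 2))*3) = (-55*(-3))*((2*(-2)*(-5))*3) = (-11*(-15))*(20*3) = 165*60 = 9900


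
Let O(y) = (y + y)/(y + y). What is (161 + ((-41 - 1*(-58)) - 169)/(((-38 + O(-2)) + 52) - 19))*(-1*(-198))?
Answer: 39402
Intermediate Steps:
O(y) = 1 (O(y) = (2*y)/((2*y)) = (2*y)*(1/(2*y)) = 1)
(161 + ((-41 - 1*(-58)) - 169)/(((-38 + O(-2)) + 52) - 19))*(-1*(-198)) = (161 + ((-41 - 1*(-58)) - 169)/(((-38 + 1) + 52) - 19))*(-1*(-198)) = (161 + ((-41 + 58) - 169)/((-37 + 52) - 19))*198 = (161 + (17 - 169)/(15 - 19))*198 = (161 - 152/(-4))*198 = (161 - 152*(-1/4))*198 = (161 + 38)*198 = 199*198 = 39402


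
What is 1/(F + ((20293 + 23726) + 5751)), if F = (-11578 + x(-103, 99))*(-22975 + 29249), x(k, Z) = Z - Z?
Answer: -1/72590602 ≈ -1.3776e-8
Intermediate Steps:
x(k, Z) = 0
F = -72640372 (F = (-11578 + 0)*(-22975 + 29249) = -11578*6274 = -72640372)
1/(F + ((20293 + 23726) + 5751)) = 1/(-72640372 + ((20293 + 23726) + 5751)) = 1/(-72640372 + (44019 + 5751)) = 1/(-72640372 + 49770) = 1/(-72590602) = -1/72590602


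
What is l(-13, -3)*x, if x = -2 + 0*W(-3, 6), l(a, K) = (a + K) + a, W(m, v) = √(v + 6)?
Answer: 58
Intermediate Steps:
W(m, v) = √(6 + v)
l(a, K) = K + 2*a (l(a, K) = (K + a) + a = K + 2*a)
x = -2 (x = -2 + 0*√(6 + 6) = -2 + 0*√12 = -2 + 0*(2*√3) = -2 + 0 = -2)
l(-13, -3)*x = (-3 + 2*(-13))*(-2) = (-3 - 26)*(-2) = -29*(-2) = 58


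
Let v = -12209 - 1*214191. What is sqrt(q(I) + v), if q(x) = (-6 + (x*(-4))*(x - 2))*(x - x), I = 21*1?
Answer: 20*I*sqrt(566) ≈ 475.81*I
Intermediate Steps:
I = 21
v = -226400 (v = -12209 - 214191 = -226400)
q(x) = 0 (q(x) = (-6 + (-4*x)*(-2 + x))*0 = (-6 - 4*x*(-2 + x))*0 = 0)
sqrt(q(I) + v) = sqrt(0 - 226400) = sqrt(-226400) = 20*I*sqrt(566)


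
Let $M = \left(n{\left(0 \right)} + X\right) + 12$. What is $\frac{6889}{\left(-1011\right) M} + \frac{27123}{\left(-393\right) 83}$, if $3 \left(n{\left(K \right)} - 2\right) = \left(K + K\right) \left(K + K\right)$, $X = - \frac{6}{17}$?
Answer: $- \frac{3393954281}{2550283896} \approx -1.3308$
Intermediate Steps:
$X = - \frac{6}{17}$ ($X = \left(-6\right) \frac{1}{17} = - \frac{6}{17} \approx -0.35294$)
$n{\left(K \right)} = 2 + \frac{4 K^{2}}{3}$ ($n{\left(K \right)} = 2 + \frac{\left(K + K\right) \left(K + K\right)}{3} = 2 + \frac{2 K 2 K}{3} = 2 + \frac{4 K^{2}}{3}$)
$M = \frac{232}{17}$ ($M = \left(\left(2 + \frac{4 \cdot 0^{2}}{3}\right) - \frac{6}{17}\right) + 12 = \left(\left(2 + \frac{4}{3} \cdot 0\right) - \frac{6}{17}\right) + 12 = \left(\left(2 + 0\right) - \frac{6}{17}\right) + 12 = \left(2 - \frac{6}{17}\right) + 12 = \frac{28}{17} + 12 = \frac{232}{17} \approx 13.647$)
$\frac{6889}{\left(-1011\right) M} + \frac{27123}{\left(-393\right) 83} = \frac{6889}{\left(-1011\right) \frac{232}{17}} + \frac{27123}{\left(-393\right) 83} = \frac{6889}{- \frac{234552}{17}} + \frac{27123}{-32619} = 6889 \left(- \frac{17}{234552}\right) + 27123 \left(- \frac{1}{32619}\right) = - \frac{117113}{234552} - \frac{9041}{10873} = - \frac{3393954281}{2550283896}$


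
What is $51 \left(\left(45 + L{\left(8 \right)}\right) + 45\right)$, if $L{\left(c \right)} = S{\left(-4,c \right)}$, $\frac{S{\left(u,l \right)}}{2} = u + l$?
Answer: $4998$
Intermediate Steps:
$S{\left(u,l \right)} = 2 l + 2 u$ ($S{\left(u,l \right)} = 2 \left(u + l\right) = 2 \left(l + u\right) = 2 l + 2 u$)
$L{\left(c \right)} = -8 + 2 c$ ($L{\left(c \right)} = 2 c + 2 \left(-4\right) = 2 c - 8 = -8 + 2 c$)
$51 \left(\left(45 + L{\left(8 \right)}\right) + 45\right) = 51 \left(\left(45 + \left(-8 + 2 \cdot 8\right)\right) + 45\right) = 51 \left(\left(45 + \left(-8 + 16\right)\right) + 45\right) = 51 \left(\left(45 + 8\right) + 45\right) = 51 \left(53 + 45\right) = 51 \cdot 98 = 4998$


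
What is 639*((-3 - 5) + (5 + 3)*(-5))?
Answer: -30672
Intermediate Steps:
639*((-3 - 5) + (5 + 3)*(-5)) = 639*(-8 + 8*(-5)) = 639*(-8 - 40) = 639*(-48) = -30672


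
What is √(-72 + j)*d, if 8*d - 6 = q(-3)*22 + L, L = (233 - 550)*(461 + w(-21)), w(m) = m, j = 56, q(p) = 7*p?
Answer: -69968*I ≈ -69968.0*I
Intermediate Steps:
L = -139480 (L = (233 - 550)*(461 - 21) = -317*440 = -139480)
d = -17492 (d = ¾ + ((7*(-3))*22 - 139480)/8 = ¾ + (-21*22 - 139480)/8 = ¾ + (-462 - 139480)/8 = ¾ + (⅛)*(-139942) = ¾ - 69971/4 = -17492)
√(-72 + j)*d = √(-72 + 56)*(-17492) = √(-16)*(-17492) = (4*I)*(-17492) = -69968*I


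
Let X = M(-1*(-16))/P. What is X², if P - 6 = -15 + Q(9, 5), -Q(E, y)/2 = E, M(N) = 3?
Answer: 1/81 ≈ 0.012346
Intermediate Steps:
Q(E, y) = -2*E
P = -27 (P = 6 + (-15 - 2*9) = 6 + (-15 - 18) = 6 - 33 = -27)
X = -⅑ (X = 3/(-27) = 3*(-1/27) = -⅑ ≈ -0.11111)
X² = (-⅑)² = 1/81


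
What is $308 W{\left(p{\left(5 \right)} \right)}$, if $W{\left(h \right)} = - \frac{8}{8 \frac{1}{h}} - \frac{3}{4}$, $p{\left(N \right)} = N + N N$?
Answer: $-9471$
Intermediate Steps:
$p{\left(N \right)} = N + N^{2}$
$W{\left(h \right)} = - \frac{3}{4} - h$ ($W{\left(h \right)} = - 8 \frac{h}{8} - \frac{3}{4} = - h - \frac{3}{4} = - \frac{3}{4} - h$)
$308 W{\left(p{\left(5 \right)} \right)} = 308 \left(- \frac{3}{4} - 5 \left(1 + 5\right)\right) = 308 \left(- \frac{3}{4} - 5 \cdot 6\right) = 308 \left(- \frac{3}{4} - 30\right) = 308 \left(- \frac{123}{4}\right) = -9471$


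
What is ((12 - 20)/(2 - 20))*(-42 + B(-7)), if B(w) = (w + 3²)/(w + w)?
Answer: -1180/63 ≈ -18.730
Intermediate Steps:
B(w) = (9 + w)/(2*w) (B(w) = (w + 9)/((2*w)) = (9 + w)*(1/(2*w)) = (9 + w)/(2*w))
((12 - 20)/(2 - 20))*(-42 + B(-7)) = ((12 - 20)/(2 - 20))*(-42 + (½)*(9 - 7)/(-7)) = (-8/(-18))*(-42 + (½)*(-⅐)*2) = (-8*(-1/18))*(-42 - ⅐) = (4/9)*(-295/7) = -1180/63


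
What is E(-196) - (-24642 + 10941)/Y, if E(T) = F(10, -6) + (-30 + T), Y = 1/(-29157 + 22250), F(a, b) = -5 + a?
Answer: -94633028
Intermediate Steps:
Y = -1/6907 (Y = 1/(-6907) = -1/6907 ≈ -0.00014478)
E(T) = -25 + T (E(T) = (-5 + 10) + (-30 + T) = 5 + (-30 + T) = -25 + T)
E(-196) - (-24642 + 10941)/Y = (-25 - 196) - (-24642 + 10941)/(-1/6907) = -221 - (-13701)*(-6907) = -221 - 1*94632807 = -221 - 94632807 = -94633028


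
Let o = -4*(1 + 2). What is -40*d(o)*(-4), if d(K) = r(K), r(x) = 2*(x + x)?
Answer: -7680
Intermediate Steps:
o = -12 (o = -4*3 = -12)
r(x) = 4*x (r(x) = 2*(2*x) = 4*x)
d(K) = 4*K
-40*d(o)*(-4) = -160*(-12)*(-4) = -40*(-48)*(-4) = 1920*(-4) = -7680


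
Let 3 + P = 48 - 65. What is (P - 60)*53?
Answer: -4240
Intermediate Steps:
P = -20 (P = -3 + (48 - 65) = -3 - 17 = -20)
(P - 60)*53 = (-20 - 60)*53 = -80*53 = -4240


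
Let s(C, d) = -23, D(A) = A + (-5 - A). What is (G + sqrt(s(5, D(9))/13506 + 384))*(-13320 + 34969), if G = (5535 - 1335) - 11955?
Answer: -167887995 + 21649*sqrt(70045911186)/13506 ≈ -1.6746e+8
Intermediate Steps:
G = -7755 (G = 4200 - 11955 = -7755)
D(A) = -5
(G + sqrt(s(5, D(9))/13506 + 384))*(-13320 + 34969) = (-7755 + sqrt(-23/13506 + 384))*(-13320 + 34969) = (-7755 + sqrt(-23*1/13506 + 384))*21649 = (-7755 + sqrt(-23/13506 + 384))*21649 = (-7755 + sqrt(5186281/13506))*21649 = (-7755 + sqrt(70045911186)/13506)*21649 = -167887995 + 21649*sqrt(70045911186)/13506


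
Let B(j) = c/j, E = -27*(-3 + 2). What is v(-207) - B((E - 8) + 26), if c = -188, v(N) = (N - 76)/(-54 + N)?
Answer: 763/145 ≈ 5.2621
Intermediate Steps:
v(N) = (-76 + N)/(-54 + N)
E = 27 (E = -27*(-1) = 27)
B(j) = -188/j
v(-207) - B((E - 8) + 26) = (-76 - 207)/(-54 - 207) - (-188)/((27 - 8) + 26) = -283/(-261) - (-188)/(19 + 26) = -1/261*(-283) - (-188)/45 = 283/261 - (-188)/45 = 283/261 - 1*(-188/45) = 283/261 + 188/45 = 763/145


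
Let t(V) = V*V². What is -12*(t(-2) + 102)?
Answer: -1128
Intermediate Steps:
t(V) = V³
-12*(t(-2) + 102) = -12*((-2)³ + 102) = -12*(-8 + 102) = -12*94 = -1128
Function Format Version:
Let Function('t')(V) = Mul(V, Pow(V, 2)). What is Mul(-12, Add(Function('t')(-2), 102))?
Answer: -1128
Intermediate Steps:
Function('t')(V) = Pow(V, 3)
Mul(-12, Add(Function('t')(-2), 102)) = Mul(-12, Add(Pow(-2, 3), 102)) = Mul(-12, Add(-8, 102)) = Mul(-12, 94) = -1128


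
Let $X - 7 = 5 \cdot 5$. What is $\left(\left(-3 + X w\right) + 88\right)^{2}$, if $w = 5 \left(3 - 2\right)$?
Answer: $60025$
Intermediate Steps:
$X = 32$ ($X = 7 + 5 \cdot 5 = 7 + 25 = 32$)
$w = 5$ ($w = 5 \cdot 1 = 5$)
$\left(\left(-3 + X w\right) + 88\right)^{2} = \left(\left(-3 + 32 \cdot 5\right) + 88\right)^{2} = \left(\left(-3 + 160\right) + 88\right)^{2} = \left(157 + 88\right)^{2} = 245^{2} = 60025$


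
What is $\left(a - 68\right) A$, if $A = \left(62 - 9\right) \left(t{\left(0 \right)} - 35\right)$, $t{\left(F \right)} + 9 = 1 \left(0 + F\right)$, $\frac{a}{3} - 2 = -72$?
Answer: $648296$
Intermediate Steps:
$a = -210$ ($a = 6 + 3 \left(-72\right) = 6 - 216 = -210$)
$t{\left(F \right)} = -9 + F$ ($t{\left(F \right)} = -9 + 1 \left(0 + F\right) = -9 + 1 F = -9 + F$)
$A = -2332$ ($A = \left(62 - 9\right) \left(\left(-9 + 0\right) - 35\right) = 53 \left(-9 - 35\right) = 53 \left(-44\right) = -2332$)
$\left(a - 68\right) A = \left(-210 - 68\right) \left(-2332\right) = \left(-278\right) \left(-2332\right) = 648296$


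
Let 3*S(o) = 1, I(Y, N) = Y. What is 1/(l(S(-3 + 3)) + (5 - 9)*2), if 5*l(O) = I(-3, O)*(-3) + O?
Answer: -15/92 ≈ -0.16304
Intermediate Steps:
S(o) = 1/3 (S(o) = (1/3)*1 = 1/3)
l(O) = 9/5 + O/5 (l(O) = (-3*(-3) + O)/5 = (9 + O)/5 = 9/5 + O/5)
1/(l(S(-3 + 3)) + (5 - 9)*2) = 1/((9/5 + (1/5)*(1/3)) + (5 - 9)*2) = 1/((9/5 + 1/15) - 4*2) = 1/(28/15 - 8) = 1/(-92/15) = -15/92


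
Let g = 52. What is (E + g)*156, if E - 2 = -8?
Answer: 7176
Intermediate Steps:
E = -6 (E = 2 - 8 = -6)
(E + g)*156 = (-6 + 52)*156 = 46*156 = 7176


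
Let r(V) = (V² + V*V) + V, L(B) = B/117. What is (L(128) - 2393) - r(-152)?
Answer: -5668405/117 ≈ -48448.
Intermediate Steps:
L(B) = B/117 (L(B) = B*(1/117) = B/117)
r(V) = V + 2*V² (r(V) = (V² + V²) + V = 2*V² + V = V + 2*V²)
(L(128) - 2393) - r(-152) = ((1/117)*128 - 2393) - (-152)*(1 + 2*(-152)) = (128/117 - 2393) - (-152)*(1 - 304) = -279853/117 - (-152)*(-303) = -279853/117 - 1*46056 = -279853/117 - 46056 = -5668405/117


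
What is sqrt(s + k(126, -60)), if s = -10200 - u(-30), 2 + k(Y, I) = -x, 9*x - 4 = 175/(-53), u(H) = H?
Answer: I*sqrt(257160293)/159 ≈ 100.86*I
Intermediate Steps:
x = 37/477 (x = 4/9 + (175/(-53))/9 = 4/9 + (175*(-1/53))/9 = 4/9 + (1/9)*(-175/53) = 4/9 - 175/477 = 37/477 ≈ 0.077568)
k(Y, I) = -991/477 (k(Y, I) = -2 - 1*37/477 = -2 - 37/477 = -991/477)
s = -10170 (s = -10200 - 1*(-30) = -10200 + 30 = -10170)
sqrt(s + k(126, -60)) = sqrt(-10170 - 991/477) = sqrt(-4852081/477) = I*sqrt(257160293)/159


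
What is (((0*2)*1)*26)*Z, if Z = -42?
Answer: 0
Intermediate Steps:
(((0*2)*1)*26)*Z = (((0*2)*1)*26)*(-42) = ((0*1)*26)*(-42) = (0*26)*(-42) = 0*(-42) = 0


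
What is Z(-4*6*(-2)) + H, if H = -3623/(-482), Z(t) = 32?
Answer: 19047/482 ≈ 39.517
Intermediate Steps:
H = 3623/482 (H = -3623*(-1/482) = 3623/482 ≈ 7.5166)
Z(-4*6*(-2)) + H = 32 + 3623/482 = 19047/482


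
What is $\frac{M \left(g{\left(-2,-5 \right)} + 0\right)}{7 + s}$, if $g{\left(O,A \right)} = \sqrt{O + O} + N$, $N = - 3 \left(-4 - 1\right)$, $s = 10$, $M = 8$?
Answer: $\frac{120}{17} + \frac{16 i}{17} \approx 7.0588 + 0.94118 i$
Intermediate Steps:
$N = 15$ ($N = \left(-3\right) \left(-5\right) = 15$)
$g{\left(O,A \right)} = 15 + \sqrt{2} \sqrt{O}$ ($g{\left(O,A \right)} = \sqrt{O + O} + 15 = \sqrt{2 O} + 15 = \sqrt{2} \sqrt{O} + 15 = 15 + \sqrt{2} \sqrt{O}$)
$\frac{M \left(g{\left(-2,-5 \right)} + 0\right)}{7 + s} = \frac{8 \left(\left(15 + \sqrt{2} \sqrt{-2}\right) + 0\right)}{7 + 10} = \frac{8 \left(\left(15 + \sqrt{2} i \sqrt{2}\right) + 0\right)}{17} = 8 \left(\left(15 + 2 i\right) + 0\right) \frac{1}{17} = 8 \left(15 + 2 i\right) \frac{1}{17} = \left(120 + 16 i\right) \frac{1}{17} = \frac{120}{17} + \frac{16 i}{17}$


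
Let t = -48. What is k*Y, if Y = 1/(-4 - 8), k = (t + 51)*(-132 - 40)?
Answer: 43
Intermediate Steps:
k = -516 (k = (-48 + 51)*(-132 - 40) = 3*(-172) = -516)
Y = -1/12 (Y = 1/(-12) = -1/12 ≈ -0.083333)
k*Y = -516*(-1/12) = 43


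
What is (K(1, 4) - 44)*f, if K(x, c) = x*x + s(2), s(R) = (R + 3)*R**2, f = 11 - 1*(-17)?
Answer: -644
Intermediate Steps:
f = 28 (f = 11 + 17 = 28)
s(R) = R**2*(3 + R) (s(R) = (3 + R)*R**2 = R**2*(3 + R))
K(x, c) = 20 + x**2 (K(x, c) = x*x + 2**2*(3 + 2) = x**2 + 4*5 = x**2 + 20 = 20 + x**2)
(K(1, 4) - 44)*f = ((20 + 1**2) - 44)*28 = ((20 + 1) - 44)*28 = (21 - 44)*28 = -23*28 = -644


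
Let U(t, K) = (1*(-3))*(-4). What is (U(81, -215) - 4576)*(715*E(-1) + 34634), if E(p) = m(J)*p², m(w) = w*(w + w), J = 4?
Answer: -262493896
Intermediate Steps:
m(w) = 2*w² (m(w) = w*(2*w) = 2*w²)
U(t, K) = 12 (U(t, K) = -3*(-4) = 12)
E(p) = 32*p² (E(p) = (2*4²)*p² = (2*16)*p² = 32*p²)
(U(81, -215) - 4576)*(715*E(-1) + 34634) = (12 - 4576)*(715*(32*(-1)²) + 34634) = -4564*(715*(32*1) + 34634) = -4564*(715*32 + 34634) = -4564*(22880 + 34634) = -4564*57514 = -262493896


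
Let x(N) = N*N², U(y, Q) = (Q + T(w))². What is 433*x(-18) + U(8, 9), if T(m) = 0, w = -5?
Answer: -2525175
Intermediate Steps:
U(y, Q) = Q² (U(y, Q) = (Q + 0)² = Q²)
x(N) = N³
433*x(-18) + U(8, 9) = 433*(-18)³ + 9² = 433*(-5832) + 81 = -2525256 + 81 = -2525175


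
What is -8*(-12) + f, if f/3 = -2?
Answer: 90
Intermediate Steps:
f = -6 (f = 3*(-2) = -6)
-8*(-12) + f = -8*(-12) - 6 = 96 - 6 = 90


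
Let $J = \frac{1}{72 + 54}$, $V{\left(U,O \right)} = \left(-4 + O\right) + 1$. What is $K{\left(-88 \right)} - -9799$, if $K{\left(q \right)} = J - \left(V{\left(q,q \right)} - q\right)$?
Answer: $\frac{1235053}{126} \approx 9802.0$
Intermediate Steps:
$V{\left(U,O \right)} = -3 + O$
$J = \frac{1}{126} \approx 0.0079365$
$K{\left(q \right)} = \frac{379}{126}$ ($K{\left(q \right)} = \frac{1}{126} - \left(\left(-3 + q\right) - q\right) = \frac{1}{126} - -3 = \frac{1}{126} + 3 = \frac{379}{126}$)
$K{\left(-88 \right)} - -9799 = \frac{379}{126} - -9799 = \frac{379}{126} + 9799 = \frac{1235053}{126}$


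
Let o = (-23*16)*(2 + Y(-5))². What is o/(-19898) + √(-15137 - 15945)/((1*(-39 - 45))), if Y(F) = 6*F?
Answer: 144256/9949 - I*√31082/84 ≈ 14.5 - 2.0988*I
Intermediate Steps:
o = -288512 (o = (-23*16)*(2 + 6*(-5))² = -368*(2 - 30)² = -368*(-28)² = -368*784 = -288512)
o/(-19898) + √(-15137 - 15945)/((1*(-39 - 45))) = -288512/(-19898) + √(-15137 - 15945)/((1*(-39 - 45))) = -288512*(-1/19898) + √(-31082)/((1*(-84))) = 144256/9949 + (I*√31082)/(-84) = 144256/9949 + (I*√31082)*(-1/84) = 144256/9949 - I*√31082/84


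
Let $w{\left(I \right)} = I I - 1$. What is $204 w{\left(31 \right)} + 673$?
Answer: $196513$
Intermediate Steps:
$w{\left(I \right)} = -1 + I^{2}$ ($w{\left(I \right)} = I^{2} - 1 = -1 + I^{2}$)
$204 w{\left(31 \right)} + 673 = 204 \left(-1 + 31^{2}\right) + 673 = 204 \left(-1 + 961\right) + 673 = 204 \cdot 960 + 673 = 195840 + 673 = 196513$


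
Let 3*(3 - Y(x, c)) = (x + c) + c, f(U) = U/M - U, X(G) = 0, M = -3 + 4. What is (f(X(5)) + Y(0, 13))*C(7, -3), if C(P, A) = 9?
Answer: -51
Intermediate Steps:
M = 1
f(U) = 0 (f(U) = U/1 - U = U*1 - U = U - U = 0)
Y(x, c) = 3 - 2*c/3 - x/3 (Y(x, c) = 3 - ((x + c) + c)/3 = 3 - ((c + x) + c)/3 = 3 - (x + 2*c)/3 = 3 + (-2*c/3 - x/3) = 3 - 2*c/3 - x/3)
(f(X(5)) + Y(0, 13))*C(7, -3) = (0 + (3 - ⅔*13 - ⅓*0))*9 = (0 + (3 - 26/3 + 0))*9 = (0 - 17/3)*9 = -17/3*9 = -51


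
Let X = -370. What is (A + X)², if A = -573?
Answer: 889249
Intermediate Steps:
(A + X)² = (-573 - 370)² = (-943)² = 889249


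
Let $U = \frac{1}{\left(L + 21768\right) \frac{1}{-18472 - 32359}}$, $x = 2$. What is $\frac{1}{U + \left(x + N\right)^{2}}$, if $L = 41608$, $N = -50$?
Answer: $\frac{63376}{145967473} \approx 0.00043418$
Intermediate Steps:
$U = - \frac{50831}{63376}$ ($U = \frac{1}{\left(41608 + 21768\right) \frac{1}{-18472 - 32359}} = \frac{1}{63376 \frac{1}{-50831}} = \frac{1}{63376 \left(- \frac{1}{50831}\right)} = \frac{1}{- \frac{63376}{50831}} = - \frac{50831}{63376} \approx -0.80205$)
$\frac{1}{U + \left(x + N\right)^{2}} = \frac{1}{- \frac{50831}{63376} + \left(2 - 50\right)^{2}} = \frac{1}{- \frac{50831}{63376} + \left(-48\right)^{2}} = \frac{1}{- \frac{50831}{63376} + 2304} = \frac{1}{\frac{145967473}{63376}} = \frac{63376}{145967473}$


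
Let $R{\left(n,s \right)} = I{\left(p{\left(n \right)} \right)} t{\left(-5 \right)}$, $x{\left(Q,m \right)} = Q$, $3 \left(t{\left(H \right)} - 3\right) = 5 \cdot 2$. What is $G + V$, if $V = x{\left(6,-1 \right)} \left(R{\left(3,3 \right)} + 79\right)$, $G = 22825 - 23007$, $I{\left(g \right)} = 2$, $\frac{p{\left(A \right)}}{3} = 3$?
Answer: $368$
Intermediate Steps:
$p{\left(A \right)} = 9$ ($p{\left(A \right)} = 3 \cdot 3 = 9$)
$t{\left(H \right)} = \frac{19}{3}$ ($t{\left(H \right)} = 3 + \frac{5 \cdot 2}{3} = 3 + \frac{1}{3} \cdot 10 = 3 + \frac{10}{3} = \frac{19}{3}$)
$G = -182$
$R{\left(n,s \right)} = \frac{38}{3}$ ($R{\left(n,s \right)} = 2 \cdot \frac{19}{3} = \frac{38}{3}$)
$V = 550$ ($V = 6 \left(\frac{38}{3} + 79\right) = 6 \cdot \frac{275}{3} = 550$)
$G + V = -182 + 550 = 368$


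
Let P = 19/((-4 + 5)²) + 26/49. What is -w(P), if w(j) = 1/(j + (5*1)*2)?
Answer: -49/1447 ≈ -0.033863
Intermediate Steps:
P = 957/49 (P = 19/(1²) + 26*(1/49) = 19/1 + 26/49 = 19*1 + 26/49 = 19 + 26/49 = 957/49 ≈ 19.531)
w(j) = 1/(10 + j) (w(j) = 1/(j + 5*2) = 1/(j + 10) = 1/(10 + j))
-w(P) = -1/(10 + 957/49) = -1/1447/49 = -1*49/1447 = -49/1447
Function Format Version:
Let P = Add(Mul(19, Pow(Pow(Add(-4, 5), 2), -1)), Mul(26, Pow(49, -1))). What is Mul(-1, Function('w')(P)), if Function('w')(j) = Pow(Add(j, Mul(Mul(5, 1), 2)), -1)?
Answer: Rational(-49, 1447) ≈ -0.033863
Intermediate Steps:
P = Rational(957, 49) (P = Add(Mul(19, Pow(Pow(1, 2), -1)), Mul(26, Rational(1, 49))) = Add(Mul(19, Pow(1, -1)), Rational(26, 49)) = Add(Mul(19, 1), Rational(26, 49)) = Add(19, Rational(26, 49)) = Rational(957, 49) ≈ 19.531)
Function('w')(j) = Pow(Add(10, j), -1) (Function('w')(j) = Pow(Add(j, Mul(5, 2)), -1) = Pow(Add(j, 10), -1) = Pow(Add(10, j), -1))
Mul(-1, Function('w')(P)) = Mul(-1, Pow(Add(10, Rational(957, 49)), -1)) = Mul(-1, Pow(Rational(1447, 49), -1)) = Mul(-1, Rational(49, 1447)) = Rational(-49, 1447)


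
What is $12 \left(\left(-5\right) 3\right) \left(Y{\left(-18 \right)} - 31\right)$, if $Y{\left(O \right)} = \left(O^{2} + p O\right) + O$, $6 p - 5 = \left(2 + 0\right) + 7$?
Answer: $-41940$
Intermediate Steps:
$p = \frac{7}{3}$ ($p = \frac{5}{6} + \frac{\left(2 + 0\right) + 7}{6} = \frac{5}{6} + \frac{2 + 7}{6} = \frac{5}{6} + \frac{1}{6} \cdot 9 = \frac{5}{6} + \frac{3}{2} = \frac{7}{3} \approx 2.3333$)
$Y{\left(O \right)} = O^{2} + \frac{10 O}{3}$ ($Y{\left(O \right)} = \left(O^{2} + \frac{7 O}{3}\right) + O = O^{2} + \frac{10 O}{3}$)
$12 \left(\left(-5\right) 3\right) \left(Y{\left(-18 \right)} - 31\right) = 12 \left(\left(-5\right) 3\right) \left(\frac{1}{3} \left(-18\right) \left(10 + 3 \left(-18\right)\right) - 31\right) = 12 \left(-15\right) \left(\frac{1}{3} \left(-18\right) \left(10 - 54\right) - 31\right) = - 180 \left(\frac{1}{3} \left(-18\right) \left(-44\right) - 31\right) = - 180 \left(264 - 31\right) = \left(-180\right) 233 = -41940$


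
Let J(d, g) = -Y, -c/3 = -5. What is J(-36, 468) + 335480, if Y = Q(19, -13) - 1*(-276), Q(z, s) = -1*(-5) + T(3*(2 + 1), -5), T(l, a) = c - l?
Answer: 335193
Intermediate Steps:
c = 15 (c = -3*(-5) = 15)
T(l, a) = 15 - l
Q(z, s) = 11 (Q(z, s) = -1*(-5) + (15 - 3*(2 + 1)) = 5 + (15 - 3*3) = 5 + (15 - 1*9) = 5 + (15 - 9) = 5 + 6 = 11)
Y = 287 (Y = 11 - 1*(-276) = 11 + 276 = 287)
J(d, g) = -287 (J(d, g) = -1*287 = -287)
J(-36, 468) + 335480 = -287 + 335480 = 335193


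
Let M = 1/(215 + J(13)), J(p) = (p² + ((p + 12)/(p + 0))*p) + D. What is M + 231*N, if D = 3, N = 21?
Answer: 1998613/412 ≈ 4851.0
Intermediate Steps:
J(p) = 15 + p + p² (J(p) = (p² + ((p + 12)/(p + 0))*p) + 3 = (p² + ((12 + p)/p)*p) + 3 = (p² + (12 + p)) + 3 = (12 + p + p²) + 3 = 15 + p + p²)
M = 1/412 (M = 1/(215 + (15 + 13 + 13²)) = 1/(215 + (15 + 13 + 169)) = 1/(215 + 197) = 1/412 ≈ 0.0024272)
M + 231*N = 1/412 + 231*21 = 1/412 + 4851 = 1998613/412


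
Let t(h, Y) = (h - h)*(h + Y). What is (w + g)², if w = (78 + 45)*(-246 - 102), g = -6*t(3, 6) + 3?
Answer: 1831925601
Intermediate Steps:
t(h, Y) = 0 (t(h, Y) = 0*(Y + h) = 0)
g = 3 (g = -6*0 + 3 = 0 + 3 = 3)
w = -42804 (w = 123*(-348) = -42804)
(w + g)² = (-42804 + 3)² = (-42801)² = 1831925601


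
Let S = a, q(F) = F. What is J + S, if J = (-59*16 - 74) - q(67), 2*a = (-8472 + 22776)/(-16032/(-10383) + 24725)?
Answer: -92827994293/85578569 ≈ -1084.7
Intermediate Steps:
a = 24753072/85578569 (a = ((-8472 + 22776)/(-16032/(-10383) + 24725))/2 = (14304/(-16032*(-1/10383) + 24725))/2 = (14304/(5344/3461 + 24725))/2 = (14304/(85578569/3461))/2 = (14304*(3461/85578569))/2 = (½)*(49506144/85578569) = 24753072/85578569 ≈ 0.28924)
J = -1085 (J = (-59*16 - 74) - 1*67 = (-944 - 74) - 67 = -1018 - 67 = -1085)
S = 24753072/85578569 ≈ 0.28924
J + S = -1085 + 24753072/85578569 = -92827994293/85578569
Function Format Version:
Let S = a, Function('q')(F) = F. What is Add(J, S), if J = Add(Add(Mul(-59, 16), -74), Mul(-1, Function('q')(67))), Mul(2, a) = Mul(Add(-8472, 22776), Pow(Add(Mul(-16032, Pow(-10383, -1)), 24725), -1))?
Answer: Rational(-92827994293, 85578569) ≈ -1084.7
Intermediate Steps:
a = Rational(24753072, 85578569) (a = Mul(Rational(1, 2), Mul(Add(-8472, 22776), Pow(Add(Mul(-16032, Pow(-10383, -1)), 24725), -1))) = Mul(Rational(1, 2), Mul(14304, Pow(Add(Mul(-16032, Rational(-1, 10383)), 24725), -1))) = Mul(Rational(1, 2), Mul(14304, Pow(Add(Rational(5344, 3461), 24725), -1))) = Mul(Rational(1, 2), Mul(14304, Pow(Rational(85578569, 3461), -1))) = Mul(Rational(1, 2), Mul(14304, Rational(3461, 85578569))) = Mul(Rational(1, 2), Rational(49506144, 85578569)) = Rational(24753072, 85578569) ≈ 0.28924)
J = -1085 (J = Add(Add(Mul(-59, 16), -74), Mul(-1, 67)) = Add(Add(-944, -74), -67) = Add(-1018, -67) = -1085)
S = Rational(24753072, 85578569) ≈ 0.28924
Add(J, S) = Add(-1085, Rational(24753072, 85578569)) = Rational(-92827994293, 85578569)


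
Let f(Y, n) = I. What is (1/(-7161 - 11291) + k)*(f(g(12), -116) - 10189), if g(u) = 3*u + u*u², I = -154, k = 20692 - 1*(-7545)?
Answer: -5389004219189/18452 ≈ -2.9206e+8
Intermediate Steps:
k = 28237 (k = 20692 + 7545 = 28237)
g(u) = u³ + 3*u (g(u) = 3*u + u³ = u³ + 3*u)
f(Y, n) = -154
(1/(-7161 - 11291) + k)*(f(g(12), -116) - 10189) = (1/(-7161 - 11291) + 28237)*(-154 - 10189) = (1/(-18452) + 28237)*(-10343) = (-1/18452 + 28237)*(-10343) = (521029123/18452)*(-10343) = -5389004219189/18452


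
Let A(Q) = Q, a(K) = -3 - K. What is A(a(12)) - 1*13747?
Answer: -13762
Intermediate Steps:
A(a(12)) - 1*13747 = (-3 - 1*12) - 1*13747 = (-3 - 12) - 13747 = -15 - 13747 = -13762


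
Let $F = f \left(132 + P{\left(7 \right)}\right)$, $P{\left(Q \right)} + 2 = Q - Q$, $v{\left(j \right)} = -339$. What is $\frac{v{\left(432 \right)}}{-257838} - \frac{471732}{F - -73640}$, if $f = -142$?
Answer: $- \frac{10134310783}{1185625070} \approx -8.5477$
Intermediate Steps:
$P{\left(Q \right)} = -2$ ($P{\left(Q \right)} = -2 + \left(Q - Q\right) = -2 + 0 = -2$)
$F = -18460$ ($F = - 142 \left(132 - 2\right) = \left(-142\right) 130 = -18460$)
$\frac{v{\left(432 \right)}}{-257838} - \frac{471732}{F - -73640} = - \frac{339}{-257838} - \frac{471732}{-18460 - -73640} = \left(-339\right) \left(- \frac{1}{257838}\right) - \frac{471732}{-18460 + 73640} = \frac{113}{85946} - \frac{471732}{55180} = \frac{113}{85946} - \frac{117933}{13795} = - \frac{10134310783}{1185625070}$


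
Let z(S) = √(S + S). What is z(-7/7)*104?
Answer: 104*I*√2 ≈ 147.08*I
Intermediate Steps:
z(S) = √2*√S (z(S) = √(2*S) = √2*√S)
z(-7/7)*104 = (√2*√(-7/7))*104 = (√2*√(-7*⅐))*104 = (√2*√(-1))*104 = (√2*I)*104 = (I*√2)*104 = 104*I*√2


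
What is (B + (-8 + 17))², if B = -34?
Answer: 625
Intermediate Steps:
(B + (-8 + 17))² = (-34 + (-8 + 17))² = (-34 + 9)² = (-25)² = 625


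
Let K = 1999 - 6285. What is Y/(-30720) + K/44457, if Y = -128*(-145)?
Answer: -166109/237104 ≈ -0.70057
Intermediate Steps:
Y = 18560
K = -4286
Y/(-30720) + K/44457 = 18560/(-30720) - 4286/44457 = 18560*(-1/30720) - 4286*1/44457 = -29/48 - 4286/44457 = -166109/237104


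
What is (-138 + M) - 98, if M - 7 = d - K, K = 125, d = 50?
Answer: -304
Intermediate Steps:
M = -68 (M = 7 + (50 - 1*125) = 7 + (50 - 125) = 7 - 75 = -68)
(-138 + M) - 98 = (-138 - 68) - 98 = -206 - 98 = -304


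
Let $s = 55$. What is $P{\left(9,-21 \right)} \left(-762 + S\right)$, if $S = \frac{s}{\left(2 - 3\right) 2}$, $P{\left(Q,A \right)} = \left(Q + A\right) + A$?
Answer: $\frac{52107}{2} \approx 26054.0$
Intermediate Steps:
$P{\left(Q,A \right)} = Q + 2 A$ ($P{\left(Q,A \right)} = \left(A + Q\right) + A = Q + 2 A$)
$S = - \frac{55}{2}$ ($S = \frac{55}{\left(2 - 3\right) 2} = \frac{55}{\left(-1\right) 2} = \frac{55}{-2} = 55 \left(- \frac{1}{2}\right) = - \frac{55}{2} \approx -27.5$)
$P{\left(9,-21 \right)} \left(-762 + S\right) = \left(9 + 2 \left(-21\right)\right) \left(-762 - \frac{55}{2}\right) = \left(9 - 42\right) \left(- \frac{1579}{2}\right) = \left(-33\right) \left(- \frac{1579}{2}\right) = \frac{52107}{2}$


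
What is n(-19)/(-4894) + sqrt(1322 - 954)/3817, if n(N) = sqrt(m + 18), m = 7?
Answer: -5/4894 + 4*sqrt(23)/3817 ≈ 0.0040041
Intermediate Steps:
n(N) = 5 (n(N) = sqrt(7 + 18) = sqrt(25) = 5)
n(-19)/(-4894) + sqrt(1322 - 954)/3817 = 5/(-4894) + sqrt(1322 - 954)/3817 = 5*(-1/4894) + sqrt(368)*(1/3817) = -5/4894 + (4*sqrt(23))*(1/3817) = -5/4894 + 4*sqrt(23)/3817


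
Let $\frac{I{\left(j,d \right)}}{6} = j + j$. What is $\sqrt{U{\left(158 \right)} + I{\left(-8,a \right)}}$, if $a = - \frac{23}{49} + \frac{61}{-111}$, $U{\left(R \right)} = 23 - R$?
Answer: $i \sqrt{231} \approx 15.199 i$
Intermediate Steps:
$a = - \frac{5542}{5439}$ ($a = \left(-23\right) \frac{1}{49} + 61 \left(- \frac{1}{111}\right) = - \frac{23}{49} - \frac{61}{111} = - \frac{5542}{5439} \approx -1.0189$)
$I{\left(j,d \right)} = 12 j$ ($I{\left(j,d \right)} = 6 \left(j + j\right) = 6 \cdot 2 j = 12 j$)
$\sqrt{U{\left(158 \right)} + I{\left(-8,a \right)}} = \sqrt{\left(23 - 158\right) + 12 \left(-8\right)} = \sqrt{\left(23 - 158\right) - 96} = \sqrt{-135 - 96} = \sqrt{-231} = i \sqrt{231}$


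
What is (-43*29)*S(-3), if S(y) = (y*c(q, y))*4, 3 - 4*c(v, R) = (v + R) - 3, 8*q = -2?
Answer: 138417/4 ≈ 34604.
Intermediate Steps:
q = -¼ (q = (⅛)*(-2) = -¼ ≈ -0.25000)
c(v, R) = 3/2 - R/4 - v/4 (c(v, R) = ¾ - ((v + R) - 3)/4 = ¾ - ((R + v) - 3)/4 = ¾ - (-3 + R + v)/4 = ¾ + (¾ - R/4 - v/4) = 3/2 - R/4 - v/4)
S(y) = 4*y*(25/16 - y/4) (S(y) = (y*(3/2 - y/4 - ¼*(-¼)))*4 = (y*(3/2 - y/4 + 1/16))*4 = (y*(25/16 - y/4))*4 = 4*y*(25/16 - y/4))
(-43*29)*S(-3) = (-43*29)*((¼)*(-3)*(25 - 4*(-3))) = -1247*(-3)*(25 + 12)/4 = -1247*(-3)*37/4 = -1247*(-111/4) = 138417/4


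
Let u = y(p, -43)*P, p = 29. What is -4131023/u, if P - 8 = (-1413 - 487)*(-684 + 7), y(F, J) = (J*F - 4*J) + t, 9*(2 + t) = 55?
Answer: 37179207/12397436504 ≈ 0.0029989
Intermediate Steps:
t = 37/9 (t = -2 + (⅑)*55 = -2 + 55/9 = 37/9 ≈ 4.1111)
y(F, J) = 37/9 - 4*J + F*J (y(F, J) = (J*F - 4*J) + 37/9 = (F*J - 4*J) + 37/9 = (-4*J + F*J) + 37/9 = 37/9 - 4*J + F*J)
P = 1286308 (P = 8 + (-1413 - 487)*(-684 + 7) = 8 - 1900*(-677) = 8 + 1286300 = 1286308)
u = -12397436504/9 (u = (37/9 - 4*(-43) + 29*(-43))*1286308 = (37/9 + 172 - 1247)*1286308 = -9638/9*1286308 = -12397436504/9 ≈ -1.3775e+9)
-4131023/u = -4131023/(-12397436504/9) = -4131023*(-9/12397436504) = 37179207/12397436504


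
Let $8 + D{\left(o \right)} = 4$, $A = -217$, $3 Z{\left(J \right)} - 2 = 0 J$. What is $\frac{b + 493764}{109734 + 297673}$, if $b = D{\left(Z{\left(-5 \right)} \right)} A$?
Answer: $\frac{494632}{407407} \approx 1.2141$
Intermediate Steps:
$Z{\left(J \right)} = \frac{2}{3}$ ($Z{\left(J \right)} = \frac{2}{3} + \frac{0 J}{3} = \frac{2}{3} + \frac{1}{3} \cdot 0 = \frac{2}{3} + 0 = \frac{2}{3}$)
$D{\left(o \right)} = -4$ ($D{\left(o \right)} = -8 + 4 = -4$)
$b = 868$ ($b = \left(-4\right) \left(-217\right) = 868$)
$\frac{b + 493764}{109734 + 297673} = \frac{868 + 493764}{109734 + 297673} = \frac{494632}{407407}$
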